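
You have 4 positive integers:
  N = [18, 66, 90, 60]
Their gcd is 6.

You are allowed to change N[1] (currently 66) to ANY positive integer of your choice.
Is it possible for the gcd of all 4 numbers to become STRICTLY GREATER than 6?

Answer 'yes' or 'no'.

Answer: no

Derivation:
Current gcd = 6
gcd of all OTHER numbers (without N[1]=66): gcd([18, 90, 60]) = 6
The new gcd after any change is gcd(6, new_value).
This can be at most 6.
Since 6 = old gcd 6, the gcd can only stay the same or decrease.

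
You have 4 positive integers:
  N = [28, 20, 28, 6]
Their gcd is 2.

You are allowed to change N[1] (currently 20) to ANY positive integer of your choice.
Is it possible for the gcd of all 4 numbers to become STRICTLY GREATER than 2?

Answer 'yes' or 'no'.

Answer: no

Derivation:
Current gcd = 2
gcd of all OTHER numbers (without N[1]=20): gcd([28, 28, 6]) = 2
The new gcd after any change is gcd(2, new_value).
This can be at most 2.
Since 2 = old gcd 2, the gcd can only stay the same or decrease.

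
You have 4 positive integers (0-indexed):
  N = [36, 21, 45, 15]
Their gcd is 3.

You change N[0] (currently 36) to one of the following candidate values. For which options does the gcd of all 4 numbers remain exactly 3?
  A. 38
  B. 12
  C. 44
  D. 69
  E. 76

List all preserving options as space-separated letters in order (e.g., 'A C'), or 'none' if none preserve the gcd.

Old gcd = 3; gcd of others (without N[0]) = 3
New gcd for candidate v: gcd(3, v). Preserves old gcd iff gcd(3, v) = 3.
  Option A: v=38, gcd(3,38)=1 -> changes
  Option B: v=12, gcd(3,12)=3 -> preserves
  Option C: v=44, gcd(3,44)=1 -> changes
  Option D: v=69, gcd(3,69)=3 -> preserves
  Option E: v=76, gcd(3,76)=1 -> changes

Answer: B D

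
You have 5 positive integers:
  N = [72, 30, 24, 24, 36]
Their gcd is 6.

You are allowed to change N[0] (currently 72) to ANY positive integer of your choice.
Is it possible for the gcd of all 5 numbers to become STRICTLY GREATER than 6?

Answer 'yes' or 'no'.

Current gcd = 6
gcd of all OTHER numbers (without N[0]=72): gcd([30, 24, 24, 36]) = 6
The new gcd after any change is gcd(6, new_value).
This can be at most 6.
Since 6 = old gcd 6, the gcd can only stay the same or decrease.

Answer: no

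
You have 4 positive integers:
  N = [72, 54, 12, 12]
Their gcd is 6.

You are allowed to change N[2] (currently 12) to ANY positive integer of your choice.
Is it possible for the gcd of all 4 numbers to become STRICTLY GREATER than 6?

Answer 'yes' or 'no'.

Answer: no

Derivation:
Current gcd = 6
gcd of all OTHER numbers (without N[2]=12): gcd([72, 54, 12]) = 6
The new gcd after any change is gcd(6, new_value).
This can be at most 6.
Since 6 = old gcd 6, the gcd can only stay the same or decrease.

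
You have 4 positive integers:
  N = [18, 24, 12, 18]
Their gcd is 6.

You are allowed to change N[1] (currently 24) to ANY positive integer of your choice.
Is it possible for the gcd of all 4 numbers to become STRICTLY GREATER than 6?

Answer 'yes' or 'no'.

Current gcd = 6
gcd of all OTHER numbers (without N[1]=24): gcd([18, 12, 18]) = 6
The new gcd after any change is gcd(6, new_value).
This can be at most 6.
Since 6 = old gcd 6, the gcd can only stay the same or decrease.

Answer: no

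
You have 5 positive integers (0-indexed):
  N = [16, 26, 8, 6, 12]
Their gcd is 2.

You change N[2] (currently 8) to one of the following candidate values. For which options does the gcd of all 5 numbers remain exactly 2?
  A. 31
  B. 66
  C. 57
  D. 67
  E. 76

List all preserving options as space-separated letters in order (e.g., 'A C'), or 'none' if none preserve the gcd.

Old gcd = 2; gcd of others (without N[2]) = 2
New gcd for candidate v: gcd(2, v). Preserves old gcd iff gcd(2, v) = 2.
  Option A: v=31, gcd(2,31)=1 -> changes
  Option B: v=66, gcd(2,66)=2 -> preserves
  Option C: v=57, gcd(2,57)=1 -> changes
  Option D: v=67, gcd(2,67)=1 -> changes
  Option E: v=76, gcd(2,76)=2 -> preserves

Answer: B E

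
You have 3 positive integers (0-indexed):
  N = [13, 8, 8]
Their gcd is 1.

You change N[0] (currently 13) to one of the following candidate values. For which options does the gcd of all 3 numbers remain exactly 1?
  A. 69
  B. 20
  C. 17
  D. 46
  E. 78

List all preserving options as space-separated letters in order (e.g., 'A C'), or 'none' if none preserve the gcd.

Answer: A C

Derivation:
Old gcd = 1; gcd of others (without N[0]) = 8
New gcd for candidate v: gcd(8, v). Preserves old gcd iff gcd(8, v) = 1.
  Option A: v=69, gcd(8,69)=1 -> preserves
  Option B: v=20, gcd(8,20)=4 -> changes
  Option C: v=17, gcd(8,17)=1 -> preserves
  Option D: v=46, gcd(8,46)=2 -> changes
  Option E: v=78, gcd(8,78)=2 -> changes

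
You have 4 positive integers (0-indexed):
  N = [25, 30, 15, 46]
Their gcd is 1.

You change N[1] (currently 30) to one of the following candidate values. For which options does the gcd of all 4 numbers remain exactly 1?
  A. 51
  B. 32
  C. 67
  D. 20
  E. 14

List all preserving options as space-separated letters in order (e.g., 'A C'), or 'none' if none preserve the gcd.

Answer: A B C D E

Derivation:
Old gcd = 1; gcd of others (without N[1]) = 1
New gcd for candidate v: gcd(1, v). Preserves old gcd iff gcd(1, v) = 1.
  Option A: v=51, gcd(1,51)=1 -> preserves
  Option B: v=32, gcd(1,32)=1 -> preserves
  Option C: v=67, gcd(1,67)=1 -> preserves
  Option D: v=20, gcd(1,20)=1 -> preserves
  Option E: v=14, gcd(1,14)=1 -> preserves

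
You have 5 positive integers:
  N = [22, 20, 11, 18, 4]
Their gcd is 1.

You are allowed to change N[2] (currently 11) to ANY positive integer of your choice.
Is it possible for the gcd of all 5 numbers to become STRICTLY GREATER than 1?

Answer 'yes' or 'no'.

Answer: yes

Derivation:
Current gcd = 1
gcd of all OTHER numbers (without N[2]=11): gcd([22, 20, 18, 4]) = 2
The new gcd after any change is gcd(2, new_value).
This can be at most 2.
Since 2 > old gcd 1, the gcd CAN increase (e.g., set N[2] = 2).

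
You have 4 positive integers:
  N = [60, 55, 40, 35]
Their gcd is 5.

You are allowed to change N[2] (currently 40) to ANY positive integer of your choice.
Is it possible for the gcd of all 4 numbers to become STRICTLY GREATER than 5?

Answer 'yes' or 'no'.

Answer: no

Derivation:
Current gcd = 5
gcd of all OTHER numbers (without N[2]=40): gcd([60, 55, 35]) = 5
The new gcd after any change is gcd(5, new_value).
This can be at most 5.
Since 5 = old gcd 5, the gcd can only stay the same or decrease.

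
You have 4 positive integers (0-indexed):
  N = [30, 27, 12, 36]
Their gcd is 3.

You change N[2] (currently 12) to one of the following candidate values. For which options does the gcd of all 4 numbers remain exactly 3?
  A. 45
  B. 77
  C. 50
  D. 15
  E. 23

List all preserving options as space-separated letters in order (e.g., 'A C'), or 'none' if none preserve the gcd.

Answer: A D

Derivation:
Old gcd = 3; gcd of others (without N[2]) = 3
New gcd for candidate v: gcd(3, v). Preserves old gcd iff gcd(3, v) = 3.
  Option A: v=45, gcd(3,45)=3 -> preserves
  Option B: v=77, gcd(3,77)=1 -> changes
  Option C: v=50, gcd(3,50)=1 -> changes
  Option D: v=15, gcd(3,15)=3 -> preserves
  Option E: v=23, gcd(3,23)=1 -> changes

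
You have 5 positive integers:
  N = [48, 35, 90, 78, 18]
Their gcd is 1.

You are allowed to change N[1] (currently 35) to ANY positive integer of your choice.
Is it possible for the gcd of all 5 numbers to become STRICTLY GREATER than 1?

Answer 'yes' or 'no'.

Current gcd = 1
gcd of all OTHER numbers (without N[1]=35): gcd([48, 90, 78, 18]) = 6
The new gcd after any change is gcd(6, new_value).
This can be at most 6.
Since 6 > old gcd 1, the gcd CAN increase (e.g., set N[1] = 6).

Answer: yes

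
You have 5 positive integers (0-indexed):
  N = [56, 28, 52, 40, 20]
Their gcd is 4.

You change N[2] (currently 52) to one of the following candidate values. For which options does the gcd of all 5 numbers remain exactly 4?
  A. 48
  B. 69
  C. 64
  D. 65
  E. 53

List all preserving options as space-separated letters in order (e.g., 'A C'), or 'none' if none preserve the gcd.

Old gcd = 4; gcd of others (without N[2]) = 4
New gcd for candidate v: gcd(4, v). Preserves old gcd iff gcd(4, v) = 4.
  Option A: v=48, gcd(4,48)=4 -> preserves
  Option B: v=69, gcd(4,69)=1 -> changes
  Option C: v=64, gcd(4,64)=4 -> preserves
  Option D: v=65, gcd(4,65)=1 -> changes
  Option E: v=53, gcd(4,53)=1 -> changes

Answer: A C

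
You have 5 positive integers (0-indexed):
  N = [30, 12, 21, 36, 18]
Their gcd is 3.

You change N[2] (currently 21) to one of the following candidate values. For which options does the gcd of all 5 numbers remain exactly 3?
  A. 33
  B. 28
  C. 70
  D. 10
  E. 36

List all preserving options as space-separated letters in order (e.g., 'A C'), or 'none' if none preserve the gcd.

Answer: A

Derivation:
Old gcd = 3; gcd of others (without N[2]) = 6
New gcd for candidate v: gcd(6, v). Preserves old gcd iff gcd(6, v) = 3.
  Option A: v=33, gcd(6,33)=3 -> preserves
  Option B: v=28, gcd(6,28)=2 -> changes
  Option C: v=70, gcd(6,70)=2 -> changes
  Option D: v=10, gcd(6,10)=2 -> changes
  Option E: v=36, gcd(6,36)=6 -> changes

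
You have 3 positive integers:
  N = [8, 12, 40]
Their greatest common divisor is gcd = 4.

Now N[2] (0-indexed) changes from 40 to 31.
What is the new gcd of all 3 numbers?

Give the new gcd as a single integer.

Answer: 1

Derivation:
Numbers: [8, 12, 40], gcd = 4
Change: index 2, 40 -> 31
gcd of the OTHER numbers (without index 2): gcd([8, 12]) = 4
New gcd = gcd(g_others, new_val) = gcd(4, 31) = 1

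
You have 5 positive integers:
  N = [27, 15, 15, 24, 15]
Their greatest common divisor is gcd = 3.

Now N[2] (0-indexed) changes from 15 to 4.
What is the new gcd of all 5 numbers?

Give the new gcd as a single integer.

Numbers: [27, 15, 15, 24, 15], gcd = 3
Change: index 2, 15 -> 4
gcd of the OTHER numbers (without index 2): gcd([27, 15, 24, 15]) = 3
New gcd = gcd(g_others, new_val) = gcd(3, 4) = 1

Answer: 1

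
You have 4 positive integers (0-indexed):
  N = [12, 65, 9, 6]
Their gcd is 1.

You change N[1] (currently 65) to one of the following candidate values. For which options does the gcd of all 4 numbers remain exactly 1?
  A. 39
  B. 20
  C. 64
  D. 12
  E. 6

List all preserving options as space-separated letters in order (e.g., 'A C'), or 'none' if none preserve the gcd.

Old gcd = 1; gcd of others (without N[1]) = 3
New gcd for candidate v: gcd(3, v). Preserves old gcd iff gcd(3, v) = 1.
  Option A: v=39, gcd(3,39)=3 -> changes
  Option B: v=20, gcd(3,20)=1 -> preserves
  Option C: v=64, gcd(3,64)=1 -> preserves
  Option D: v=12, gcd(3,12)=3 -> changes
  Option E: v=6, gcd(3,6)=3 -> changes

Answer: B C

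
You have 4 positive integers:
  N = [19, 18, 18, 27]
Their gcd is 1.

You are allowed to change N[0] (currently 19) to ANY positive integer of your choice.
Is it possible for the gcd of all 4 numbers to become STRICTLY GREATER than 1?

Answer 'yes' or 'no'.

Answer: yes

Derivation:
Current gcd = 1
gcd of all OTHER numbers (without N[0]=19): gcd([18, 18, 27]) = 9
The new gcd after any change is gcd(9, new_value).
This can be at most 9.
Since 9 > old gcd 1, the gcd CAN increase (e.g., set N[0] = 9).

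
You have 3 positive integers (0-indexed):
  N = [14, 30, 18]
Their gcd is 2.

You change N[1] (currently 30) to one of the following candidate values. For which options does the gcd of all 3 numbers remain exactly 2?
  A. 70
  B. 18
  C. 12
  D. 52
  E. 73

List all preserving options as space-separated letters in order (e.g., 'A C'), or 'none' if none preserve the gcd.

Old gcd = 2; gcd of others (without N[1]) = 2
New gcd for candidate v: gcd(2, v). Preserves old gcd iff gcd(2, v) = 2.
  Option A: v=70, gcd(2,70)=2 -> preserves
  Option B: v=18, gcd(2,18)=2 -> preserves
  Option C: v=12, gcd(2,12)=2 -> preserves
  Option D: v=52, gcd(2,52)=2 -> preserves
  Option E: v=73, gcd(2,73)=1 -> changes

Answer: A B C D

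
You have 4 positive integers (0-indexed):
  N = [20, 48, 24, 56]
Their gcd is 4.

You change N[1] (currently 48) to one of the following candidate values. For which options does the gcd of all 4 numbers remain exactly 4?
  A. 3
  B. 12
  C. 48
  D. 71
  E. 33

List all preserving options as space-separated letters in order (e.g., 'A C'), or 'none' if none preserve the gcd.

Answer: B C

Derivation:
Old gcd = 4; gcd of others (without N[1]) = 4
New gcd for candidate v: gcd(4, v). Preserves old gcd iff gcd(4, v) = 4.
  Option A: v=3, gcd(4,3)=1 -> changes
  Option B: v=12, gcd(4,12)=4 -> preserves
  Option C: v=48, gcd(4,48)=4 -> preserves
  Option D: v=71, gcd(4,71)=1 -> changes
  Option E: v=33, gcd(4,33)=1 -> changes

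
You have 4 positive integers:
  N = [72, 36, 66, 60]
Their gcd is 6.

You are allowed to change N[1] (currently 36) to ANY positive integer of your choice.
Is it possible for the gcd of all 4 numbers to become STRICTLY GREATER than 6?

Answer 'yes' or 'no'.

Current gcd = 6
gcd of all OTHER numbers (without N[1]=36): gcd([72, 66, 60]) = 6
The new gcd after any change is gcd(6, new_value).
This can be at most 6.
Since 6 = old gcd 6, the gcd can only stay the same or decrease.

Answer: no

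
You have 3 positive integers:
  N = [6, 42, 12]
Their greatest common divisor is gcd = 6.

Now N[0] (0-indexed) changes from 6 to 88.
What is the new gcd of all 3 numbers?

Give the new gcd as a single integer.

Answer: 2

Derivation:
Numbers: [6, 42, 12], gcd = 6
Change: index 0, 6 -> 88
gcd of the OTHER numbers (without index 0): gcd([42, 12]) = 6
New gcd = gcd(g_others, new_val) = gcd(6, 88) = 2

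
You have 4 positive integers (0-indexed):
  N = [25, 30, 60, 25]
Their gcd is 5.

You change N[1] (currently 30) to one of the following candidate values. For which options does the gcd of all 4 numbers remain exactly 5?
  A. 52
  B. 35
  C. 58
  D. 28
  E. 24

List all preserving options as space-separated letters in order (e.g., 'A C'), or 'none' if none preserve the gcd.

Answer: B

Derivation:
Old gcd = 5; gcd of others (without N[1]) = 5
New gcd for candidate v: gcd(5, v). Preserves old gcd iff gcd(5, v) = 5.
  Option A: v=52, gcd(5,52)=1 -> changes
  Option B: v=35, gcd(5,35)=5 -> preserves
  Option C: v=58, gcd(5,58)=1 -> changes
  Option D: v=28, gcd(5,28)=1 -> changes
  Option E: v=24, gcd(5,24)=1 -> changes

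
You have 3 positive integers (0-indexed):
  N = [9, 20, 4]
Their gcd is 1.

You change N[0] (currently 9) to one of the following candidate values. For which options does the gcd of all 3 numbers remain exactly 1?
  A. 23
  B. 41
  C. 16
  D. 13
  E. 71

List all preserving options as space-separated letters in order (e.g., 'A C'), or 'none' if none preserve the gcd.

Answer: A B D E

Derivation:
Old gcd = 1; gcd of others (without N[0]) = 4
New gcd for candidate v: gcd(4, v). Preserves old gcd iff gcd(4, v) = 1.
  Option A: v=23, gcd(4,23)=1 -> preserves
  Option B: v=41, gcd(4,41)=1 -> preserves
  Option C: v=16, gcd(4,16)=4 -> changes
  Option D: v=13, gcd(4,13)=1 -> preserves
  Option E: v=71, gcd(4,71)=1 -> preserves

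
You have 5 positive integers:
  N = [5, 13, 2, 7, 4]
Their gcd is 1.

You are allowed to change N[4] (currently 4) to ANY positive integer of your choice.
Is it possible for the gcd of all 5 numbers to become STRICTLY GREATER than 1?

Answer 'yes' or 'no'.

Current gcd = 1
gcd of all OTHER numbers (without N[4]=4): gcd([5, 13, 2, 7]) = 1
The new gcd after any change is gcd(1, new_value).
This can be at most 1.
Since 1 = old gcd 1, the gcd can only stay the same or decrease.

Answer: no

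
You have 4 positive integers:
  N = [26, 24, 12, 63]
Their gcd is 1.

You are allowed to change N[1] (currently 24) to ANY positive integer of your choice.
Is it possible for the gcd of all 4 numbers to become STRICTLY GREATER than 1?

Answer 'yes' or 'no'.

Current gcd = 1
gcd of all OTHER numbers (without N[1]=24): gcd([26, 12, 63]) = 1
The new gcd after any change is gcd(1, new_value).
This can be at most 1.
Since 1 = old gcd 1, the gcd can only stay the same or decrease.

Answer: no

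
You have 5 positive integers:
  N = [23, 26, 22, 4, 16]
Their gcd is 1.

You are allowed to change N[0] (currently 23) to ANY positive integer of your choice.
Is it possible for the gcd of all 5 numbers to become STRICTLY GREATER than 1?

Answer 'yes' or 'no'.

Current gcd = 1
gcd of all OTHER numbers (without N[0]=23): gcd([26, 22, 4, 16]) = 2
The new gcd after any change is gcd(2, new_value).
This can be at most 2.
Since 2 > old gcd 1, the gcd CAN increase (e.g., set N[0] = 2).

Answer: yes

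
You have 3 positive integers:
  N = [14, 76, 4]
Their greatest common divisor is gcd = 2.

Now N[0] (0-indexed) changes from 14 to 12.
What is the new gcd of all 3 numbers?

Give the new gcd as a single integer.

Answer: 4

Derivation:
Numbers: [14, 76, 4], gcd = 2
Change: index 0, 14 -> 12
gcd of the OTHER numbers (without index 0): gcd([76, 4]) = 4
New gcd = gcd(g_others, new_val) = gcd(4, 12) = 4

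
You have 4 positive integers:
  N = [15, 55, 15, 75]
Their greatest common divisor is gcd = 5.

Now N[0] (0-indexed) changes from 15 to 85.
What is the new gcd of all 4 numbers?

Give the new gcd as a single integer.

Answer: 5

Derivation:
Numbers: [15, 55, 15, 75], gcd = 5
Change: index 0, 15 -> 85
gcd of the OTHER numbers (without index 0): gcd([55, 15, 75]) = 5
New gcd = gcd(g_others, new_val) = gcd(5, 85) = 5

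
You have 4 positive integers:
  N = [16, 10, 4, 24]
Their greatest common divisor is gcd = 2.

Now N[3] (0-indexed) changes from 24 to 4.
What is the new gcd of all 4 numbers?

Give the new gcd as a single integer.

Numbers: [16, 10, 4, 24], gcd = 2
Change: index 3, 24 -> 4
gcd of the OTHER numbers (without index 3): gcd([16, 10, 4]) = 2
New gcd = gcd(g_others, new_val) = gcd(2, 4) = 2

Answer: 2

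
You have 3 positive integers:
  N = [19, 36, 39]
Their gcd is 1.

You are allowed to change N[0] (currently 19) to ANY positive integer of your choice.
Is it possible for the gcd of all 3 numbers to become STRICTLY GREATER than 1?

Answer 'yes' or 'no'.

Current gcd = 1
gcd of all OTHER numbers (without N[0]=19): gcd([36, 39]) = 3
The new gcd after any change is gcd(3, new_value).
This can be at most 3.
Since 3 > old gcd 1, the gcd CAN increase (e.g., set N[0] = 3).

Answer: yes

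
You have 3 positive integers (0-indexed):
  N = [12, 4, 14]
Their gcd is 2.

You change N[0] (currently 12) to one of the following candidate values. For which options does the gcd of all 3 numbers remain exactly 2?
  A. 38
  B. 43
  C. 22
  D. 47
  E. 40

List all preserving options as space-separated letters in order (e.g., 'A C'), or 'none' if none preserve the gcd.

Old gcd = 2; gcd of others (without N[0]) = 2
New gcd for candidate v: gcd(2, v). Preserves old gcd iff gcd(2, v) = 2.
  Option A: v=38, gcd(2,38)=2 -> preserves
  Option B: v=43, gcd(2,43)=1 -> changes
  Option C: v=22, gcd(2,22)=2 -> preserves
  Option D: v=47, gcd(2,47)=1 -> changes
  Option E: v=40, gcd(2,40)=2 -> preserves

Answer: A C E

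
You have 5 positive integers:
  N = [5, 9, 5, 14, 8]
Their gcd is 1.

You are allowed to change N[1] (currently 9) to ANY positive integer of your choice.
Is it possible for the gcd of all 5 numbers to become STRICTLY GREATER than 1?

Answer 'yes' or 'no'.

Answer: no

Derivation:
Current gcd = 1
gcd of all OTHER numbers (without N[1]=9): gcd([5, 5, 14, 8]) = 1
The new gcd after any change is gcd(1, new_value).
This can be at most 1.
Since 1 = old gcd 1, the gcd can only stay the same or decrease.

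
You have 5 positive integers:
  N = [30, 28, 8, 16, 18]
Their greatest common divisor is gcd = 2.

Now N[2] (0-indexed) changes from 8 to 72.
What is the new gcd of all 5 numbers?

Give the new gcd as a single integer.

Numbers: [30, 28, 8, 16, 18], gcd = 2
Change: index 2, 8 -> 72
gcd of the OTHER numbers (without index 2): gcd([30, 28, 16, 18]) = 2
New gcd = gcd(g_others, new_val) = gcd(2, 72) = 2

Answer: 2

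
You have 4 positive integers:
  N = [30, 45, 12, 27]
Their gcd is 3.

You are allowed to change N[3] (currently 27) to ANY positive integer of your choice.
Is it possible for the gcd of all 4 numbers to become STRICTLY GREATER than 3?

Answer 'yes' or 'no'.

Current gcd = 3
gcd of all OTHER numbers (without N[3]=27): gcd([30, 45, 12]) = 3
The new gcd after any change is gcd(3, new_value).
This can be at most 3.
Since 3 = old gcd 3, the gcd can only stay the same or decrease.

Answer: no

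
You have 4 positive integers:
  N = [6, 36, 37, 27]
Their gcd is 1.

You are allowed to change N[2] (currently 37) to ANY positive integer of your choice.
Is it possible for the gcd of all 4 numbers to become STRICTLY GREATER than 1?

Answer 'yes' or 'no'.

Answer: yes

Derivation:
Current gcd = 1
gcd of all OTHER numbers (without N[2]=37): gcd([6, 36, 27]) = 3
The new gcd after any change is gcd(3, new_value).
This can be at most 3.
Since 3 > old gcd 1, the gcd CAN increase (e.g., set N[2] = 3).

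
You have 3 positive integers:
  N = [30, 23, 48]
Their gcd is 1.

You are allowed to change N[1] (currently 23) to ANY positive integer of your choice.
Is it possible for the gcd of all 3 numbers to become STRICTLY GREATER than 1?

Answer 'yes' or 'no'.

Current gcd = 1
gcd of all OTHER numbers (without N[1]=23): gcd([30, 48]) = 6
The new gcd after any change is gcd(6, new_value).
This can be at most 6.
Since 6 > old gcd 1, the gcd CAN increase (e.g., set N[1] = 6).

Answer: yes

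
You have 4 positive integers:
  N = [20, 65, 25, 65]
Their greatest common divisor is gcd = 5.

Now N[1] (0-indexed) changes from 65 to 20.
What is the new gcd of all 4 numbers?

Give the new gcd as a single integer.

Numbers: [20, 65, 25, 65], gcd = 5
Change: index 1, 65 -> 20
gcd of the OTHER numbers (without index 1): gcd([20, 25, 65]) = 5
New gcd = gcd(g_others, new_val) = gcd(5, 20) = 5

Answer: 5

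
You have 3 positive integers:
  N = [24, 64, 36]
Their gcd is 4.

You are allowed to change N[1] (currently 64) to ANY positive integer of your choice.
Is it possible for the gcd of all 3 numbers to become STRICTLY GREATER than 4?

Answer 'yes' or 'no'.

Answer: yes

Derivation:
Current gcd = 4
gcd of all OTHER numbers (without N[1]=64): gcd([24, 36]) = 12
The new gcd after any change is gcd(12, new_value).
This can be at most 12.
Since 12 > old gcd 4, the gcd CAN increase (e.g., set N[1] = 12).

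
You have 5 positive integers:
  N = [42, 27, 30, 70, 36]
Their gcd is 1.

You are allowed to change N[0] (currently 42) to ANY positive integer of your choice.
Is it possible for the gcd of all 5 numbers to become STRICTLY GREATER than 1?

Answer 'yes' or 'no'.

Current gcd = 1
gcd of all OTHER numbers (without N[0]=42): gcd([27, 30, 70, 36]) = 1
The new gcd after any change is gcd(1, new_value).
This can be at most 1.
Since 1 = old gcd 1, the gcd can only stay the same or decrease.

Answer: no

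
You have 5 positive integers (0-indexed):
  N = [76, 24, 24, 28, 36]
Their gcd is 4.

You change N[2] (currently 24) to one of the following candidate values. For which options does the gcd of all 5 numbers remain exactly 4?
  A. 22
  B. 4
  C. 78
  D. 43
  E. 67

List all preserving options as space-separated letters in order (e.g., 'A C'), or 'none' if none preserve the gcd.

Answer: B

Derivation:
Old gcd = 4; gcd of others (without N[2]) = 4
New gcd for candidate v: gcd(4, v). Preserves old gcd iff gcd(4, v) = 4.
  Option A: v=22, gcd(4,22)=2 -> changes
  Option B: v=4, gcd(4,4)=4 -> preserves
  Option C: v=78, gcd(4,78)=2 -> changes
  Option D: v=43, gcd(4,43)=1 -> changes
  Option E: v=67, gcd(4,67)=1 -> changes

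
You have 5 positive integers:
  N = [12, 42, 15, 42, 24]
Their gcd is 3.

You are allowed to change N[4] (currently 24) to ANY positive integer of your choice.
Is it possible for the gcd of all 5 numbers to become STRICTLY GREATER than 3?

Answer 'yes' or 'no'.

Answer: no

Derivation:
Current gcd = 3
gcd of all OTHER numbers (without N[4]=24): gcd([12, 42, 15, 42]) = 3
The new gcd after any change is gcd(3, new_value).
This can be at most 3.
Since 3 = old gcd 3, the gcd can only stay the same or decrease.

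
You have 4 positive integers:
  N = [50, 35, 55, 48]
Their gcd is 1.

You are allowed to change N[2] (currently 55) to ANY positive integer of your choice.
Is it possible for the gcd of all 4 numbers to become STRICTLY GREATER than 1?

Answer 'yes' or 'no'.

Answer: no

Derivation:
Current gcd = 1
gcd of all OTHER numbers (without N[2]=55): gcd([50, 35, 48]) = 1
The new gcd after any change is gcd(1, new_value).
This can be at most 1.
Since 1 = old gcd 1, the gcd can only stay the same or decrease.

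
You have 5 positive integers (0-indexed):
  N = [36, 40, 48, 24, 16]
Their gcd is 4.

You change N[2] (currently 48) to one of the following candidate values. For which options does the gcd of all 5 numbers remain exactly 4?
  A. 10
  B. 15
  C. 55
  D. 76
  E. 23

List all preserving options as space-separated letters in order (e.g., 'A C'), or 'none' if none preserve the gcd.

Old gcd = 4; gcd of others (without N[2]) = 4
New gcd for candidate v: gcd(4, v). Preserves old gcd iff gcd(4, v) = 4.
  Option A: v=10, gcd(4,10)=2 -> changes
  Option B: v=15, gcd(4,15)=1 -> changes
  Option C: v=55, gcd(4,55)=1 -> changes
  Option D: v=76, gcd(4,76)=4 -> preserves
  Option E: v=23, gcd(4,23)=1 -> changes

Answer: D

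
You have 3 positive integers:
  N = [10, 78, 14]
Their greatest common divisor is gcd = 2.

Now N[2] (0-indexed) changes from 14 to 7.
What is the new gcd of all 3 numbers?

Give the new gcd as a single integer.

Answer: 1

Derivation:
Numbers: [10, 78, 14], gcd = 2
Change: index 2, 14 -> 7
gcd of the OTHER numbers (without index 2): gcd([10, 78]) = 2
New gcd = gcd(g_others, new_val) = gcd(2, 7) = 1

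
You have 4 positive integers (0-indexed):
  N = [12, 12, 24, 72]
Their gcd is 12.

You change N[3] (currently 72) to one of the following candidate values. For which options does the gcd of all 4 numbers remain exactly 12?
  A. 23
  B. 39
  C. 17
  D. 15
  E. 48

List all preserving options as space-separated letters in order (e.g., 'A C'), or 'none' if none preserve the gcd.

Answer: E

Derivation:
Old gcd = 12; gcd of others (without N[3]) = 12
New gcd for candidate v: gcd(12, v). Preserves old gcd iff gcd(12, v) = 12.
  Option A: v=23, gcd(12,23)=1 -> changes
  Option B: v=39, gcd(12,39)=3 -> changes
  Option C: v=17, gcd(12,17)=1 -> changes
  Option D: v=15, gcd(12,15)=3 -> changes
  Option E: v=48, gcd(12,48)=12 -> preserves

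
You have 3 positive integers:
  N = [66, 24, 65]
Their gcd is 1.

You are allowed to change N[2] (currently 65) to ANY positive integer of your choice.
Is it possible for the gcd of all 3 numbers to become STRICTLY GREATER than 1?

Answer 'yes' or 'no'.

Answer: yes

Derivation:
Current gcd = 1
gcd of all OTHER numbers (without N[2]=65): gcd([66, 24]) = 6
The new gcd after any change is gcd(6, new_value).
This can be at most 6.
Since 6 > old gcd 1, the gcd CAN increase (e.g., set N[2] = 6).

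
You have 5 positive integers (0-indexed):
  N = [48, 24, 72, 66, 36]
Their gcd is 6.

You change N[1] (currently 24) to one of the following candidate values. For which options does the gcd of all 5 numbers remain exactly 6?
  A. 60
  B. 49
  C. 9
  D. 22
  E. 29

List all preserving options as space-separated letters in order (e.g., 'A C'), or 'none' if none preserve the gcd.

Answer: A

Derivation:
Old gcd = 6; gcd of others (without N[1]) = 6
New gcd for candidate v: gcd(6, v). Preserves old gcd iff gcd(6, v) = 6.
  Option A: v=60, gcd(6,60)=6 -> preserves
  Option B: v=49, gcd(6,49)=1 -> changes
  Option C: v=9, gcd(6,9)=3 -> changes
  Option D: v=22, gcd(6,22)=2 -> changes
  Option E: v=29, gcd(6,29)=1 -> changes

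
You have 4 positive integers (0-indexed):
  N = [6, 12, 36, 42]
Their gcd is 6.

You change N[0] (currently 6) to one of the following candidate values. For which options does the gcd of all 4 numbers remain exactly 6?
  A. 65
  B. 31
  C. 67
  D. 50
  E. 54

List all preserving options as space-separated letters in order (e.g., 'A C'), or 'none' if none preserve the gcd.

Old gcd = 6; gcd of others (without N[0]) = 6
New gcd for candidate v: gcd(6, v). Preserves old gcd iff gcd(6, v) = 6.
  Option A: v=65, gcd(6,65)=1 -> changes
  Option B: v=31, gcd(6,31)=1 -> changes
  Option C: v=67, gcd(6,67)=1 -> changes
  Option D: v=50, gcd(6,50)=2 -> changes
  Option E: v=54, gcd(6,54)=6 -> preserves

Answer: E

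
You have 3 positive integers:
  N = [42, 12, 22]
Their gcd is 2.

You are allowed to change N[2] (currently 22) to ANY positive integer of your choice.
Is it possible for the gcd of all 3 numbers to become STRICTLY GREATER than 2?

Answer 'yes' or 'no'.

Answer: yes

Derivation:
Current gcd = 2
gcd of all OTHER numbers (without N[2]=22): gcd([42, 12]) = 6
The new gcd after any change is gcd(6, new_value).
This can be at most 6.
Since 6 > old gcd 2, the gcd CAN increase (e.g., set N[2] = 6).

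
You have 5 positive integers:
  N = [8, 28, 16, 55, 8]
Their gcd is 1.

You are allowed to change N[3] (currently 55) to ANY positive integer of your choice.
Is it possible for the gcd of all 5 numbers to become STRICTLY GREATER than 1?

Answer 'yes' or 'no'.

Answer: yes

Derivation:
Current gcd = 1
gcd of all OTHER numbers (without N[3]=55): gcd([8, 28, 16, 8]) = 4
The new gcd after any change is gcd(4, new_value).
This can be at most 4.
Since 4 > old gcd 1, the gcd CAN increase (e.g., set N[3] = 4).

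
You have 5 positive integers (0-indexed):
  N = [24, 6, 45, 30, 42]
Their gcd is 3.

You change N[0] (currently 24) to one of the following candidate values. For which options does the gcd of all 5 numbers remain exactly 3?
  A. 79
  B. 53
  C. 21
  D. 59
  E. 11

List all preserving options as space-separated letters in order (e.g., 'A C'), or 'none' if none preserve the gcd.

Answer: C

Derivation:
Old gcd = 3; gcd of others (without N[0]) = 3
New gcd for candidate v: gcd(3, v). Preserves old gcd iff gcd(3, v) = 3.
  Option A: v=79, gcd(3,79)=1 -> changes
  Option B: v=53, gcd(3,53)=1 -> changes
  Option C: v=21, gcd(3,21)=3 -> preserves
  Option D: v=59, gcd(3,59)=1 -> changes
  Option E: v=11, gcd(3,11)=1 -> changes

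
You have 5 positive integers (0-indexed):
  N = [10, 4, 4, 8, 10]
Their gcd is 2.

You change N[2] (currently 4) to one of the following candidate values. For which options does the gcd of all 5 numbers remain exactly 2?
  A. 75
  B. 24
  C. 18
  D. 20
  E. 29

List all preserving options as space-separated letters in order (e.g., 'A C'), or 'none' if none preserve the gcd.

Answer: B C D

Derivation:
Old gcd = 2; gcd of others (without N[2]) = 2
New gcd for candidate v: gcd(2, v). Preserves old gcd iff gcd(2, v) = 2.
  Option A: v=75, gcd(2,75)=1 -> changes
  Option B: v=24, gcd(2,24)=2 -> preserves
  Option C: v=18, gcd(2,18)=2 -> preserves
  Option D: v=20, gcd(2,20)=2 -> preserves
  Option E: v=29, gcd(2,29)=1 -> changes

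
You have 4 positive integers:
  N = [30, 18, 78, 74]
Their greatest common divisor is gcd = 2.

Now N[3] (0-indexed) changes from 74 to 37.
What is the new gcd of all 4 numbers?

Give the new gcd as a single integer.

Numbers: [30, 18, 78, 74], gcd = 2
Change: index 3, 74 -> 37
gcd of the OTHER numbers (without index 3): gcd([30, 18, 78]) = 6
New gcd = gcd(g_others, new_val) = gcd(6, 37) = 1

Answer: 1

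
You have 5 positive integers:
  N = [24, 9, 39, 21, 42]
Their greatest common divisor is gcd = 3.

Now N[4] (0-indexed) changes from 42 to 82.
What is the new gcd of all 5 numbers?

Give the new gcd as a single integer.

Numbers: [24, 9, 39, 21, 42], gcd = 3
Change: index 4, 42 -> 82
gcd of the OTHER numbers (without index 4): gcd([24, 9, 39, 21]) = 3
New gcd = gcd(g_others, new_val) = gcd(3, 82) = 1

Answer: 1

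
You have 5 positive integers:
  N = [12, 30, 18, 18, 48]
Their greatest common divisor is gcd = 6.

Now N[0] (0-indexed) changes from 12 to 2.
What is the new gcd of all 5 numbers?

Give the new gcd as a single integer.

Numbers: [12, 30, 18, 18, 48], gcd = 6
Change: index 0, 12 -> 2
gcd of the OTHER numbers (without index 0): gcd([30, 18, 18, 48]) = 6
New gcd = gcd(g_others, new_val) = gcd(6, 2) = 2

Answer: 2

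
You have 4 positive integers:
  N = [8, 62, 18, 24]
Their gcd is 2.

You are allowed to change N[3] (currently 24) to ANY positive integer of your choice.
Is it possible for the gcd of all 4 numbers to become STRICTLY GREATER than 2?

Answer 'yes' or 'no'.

Answer: no

Derivation:
Current gcd = 2
gcd of all OTHER numbers (without N[3]=24): gcd([8, 62, 18]) = 2
The new gcd after any change is gcd(2, new_value).
This can be at most 2.
Since 2 = old gcd 2, the gcd can only stay the same or decrease.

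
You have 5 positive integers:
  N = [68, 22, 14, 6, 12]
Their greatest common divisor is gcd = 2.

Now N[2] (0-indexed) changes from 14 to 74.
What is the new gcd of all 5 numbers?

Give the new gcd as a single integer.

Numbers: [68, 22, 14, 6, 12], gcd = 2
Change: index 2, 14 -> 74
gcd of the OTHER numbers (without index 2): gcd([68, 22, 6, 12]) = 2
New gcd = gcd(g_others, new_val) = gcd(2, 74) = 2

Answer: 2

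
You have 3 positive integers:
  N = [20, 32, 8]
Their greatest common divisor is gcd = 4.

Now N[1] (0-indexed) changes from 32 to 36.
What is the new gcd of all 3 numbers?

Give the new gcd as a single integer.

Answer: 4

Derivation:
Numbers: [20, 32, 8], gcd = 4
Change: index 1, 32 -> 36
gcd of the OTHER numbers (without index 1): gcd([20, 8]) = 4
New gcd = gcd(g_others, new_val) = gcd(4, 36) = 4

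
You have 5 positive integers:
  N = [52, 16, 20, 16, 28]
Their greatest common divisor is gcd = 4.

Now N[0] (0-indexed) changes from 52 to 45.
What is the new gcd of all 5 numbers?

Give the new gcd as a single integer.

Numbers: [52, 16, 20, 16, 28], gcd = 4
Change: index 0, 52 -> 45
gcd of the OTHER numbers (without index 0): gcd([16, 20, 16, 28]) = 4
New gcd = gcd(g_others, new_val) = gcd(4, 45) = 1

Answer: 1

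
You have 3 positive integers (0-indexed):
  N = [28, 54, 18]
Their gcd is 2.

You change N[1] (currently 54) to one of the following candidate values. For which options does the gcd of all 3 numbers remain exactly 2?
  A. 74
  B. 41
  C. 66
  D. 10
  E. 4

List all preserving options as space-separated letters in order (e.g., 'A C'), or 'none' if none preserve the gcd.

Answer: A C D E

Derivation:
Old gcd = 2; gcd of others (without N[1]) = 2
New gcd for candidate v: gcd(2, v). Preserves old gcd iff gcd(2, v) = 2.
  Option A: v=74, gcd(2,74)=2 -> preserves
  Option B: v=41, gcd(2,41)=1 -> changes
  Option C: v=66, gcd(2,66)=2 -> preserves
  Option D: v=10, gcd(2,10)=2 -> preserves
  Option E: v=4, gcd(2,4)=2 -> preserves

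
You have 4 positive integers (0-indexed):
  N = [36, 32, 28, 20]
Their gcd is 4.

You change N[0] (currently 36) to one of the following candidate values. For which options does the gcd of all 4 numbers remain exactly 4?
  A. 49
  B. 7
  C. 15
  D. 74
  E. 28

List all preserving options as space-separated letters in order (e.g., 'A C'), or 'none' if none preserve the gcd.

Old gcd = 4; gcd of others (without N[0]) = 4
New gcd for candidate v: gcd(4, v). Preserves old gcd iff gcd(4, v) = 4.
  Option A: v=49, gcd(4,49)=1 -> changes
  Option B: v=7, gcd(4,7)=1 -> changes
  Option C: v=15, gcd(4,15)=1 -> changes
  Option D: v=74, gcd(4,74)=2 -> changes
  Option E: v=28, gcd(4,28)=4 -> preserves

Answer: E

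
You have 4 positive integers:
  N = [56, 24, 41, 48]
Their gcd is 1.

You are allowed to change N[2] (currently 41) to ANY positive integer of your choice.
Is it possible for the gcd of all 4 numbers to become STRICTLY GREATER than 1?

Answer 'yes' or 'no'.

Answer: yes

Derivation:
Current gcd = 1
gcd of all OTHER numbers (without N[2]=41): gcd([56, 24, 48]) = 8
The new gcd after any change is gcd(8, new_value).
This can be at most 8.
Since 8 > old gcd 1, the gcd CAN increase (e.g., set N[2] = 8).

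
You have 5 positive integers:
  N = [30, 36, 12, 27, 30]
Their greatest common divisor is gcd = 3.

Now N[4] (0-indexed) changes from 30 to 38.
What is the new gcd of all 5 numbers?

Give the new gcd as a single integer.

Answer: 1

Derivation:
Numbers: [30, 36, 12, 27, 30], gcd = 3
Change: index 4, 30 -> 38
gcd of the OTHER numbers (without index 4): gcd([30, 36, 12, 27]) = 3
New gcd = gcd(g_others, new_val) = gcd(3, 38) = 1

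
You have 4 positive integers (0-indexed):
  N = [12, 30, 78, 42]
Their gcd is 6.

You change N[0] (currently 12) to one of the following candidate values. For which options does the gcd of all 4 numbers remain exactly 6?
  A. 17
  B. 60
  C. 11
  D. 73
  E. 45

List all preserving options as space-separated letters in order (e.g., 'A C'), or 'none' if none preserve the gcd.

Old gcd = 6; gcd of others (without N[0]) = 6
New gcd for candidate v: gcd(6, v). Preserves old gcd iff gcd(6, v) = 6.
  Option A: v=17, gcd(6,17)=1 -> changes
  Option B: v=60, gcd(6,60)=6 -> preserves
  Option C: v=11, gcd(6,11)=1 -> changes
  Option D: v=73, gcd(6,73)=1 -> changes
  Option E: v=45, gcd(6,45)=3 -> changes

Answer: B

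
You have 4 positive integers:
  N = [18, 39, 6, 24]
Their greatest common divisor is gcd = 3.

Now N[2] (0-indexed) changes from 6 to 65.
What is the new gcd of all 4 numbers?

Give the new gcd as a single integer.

Answer: 1

Derivation:
Numbers: [18, 39, 6, 24], gcd = 3
Change: index 2, 6 -> 65
gcd of the OTHER numbers (without index 2): gcd([18, 39, 24]) = 3
New gcd = gcd(g_others, new_val) = gcd(3, 65) = 1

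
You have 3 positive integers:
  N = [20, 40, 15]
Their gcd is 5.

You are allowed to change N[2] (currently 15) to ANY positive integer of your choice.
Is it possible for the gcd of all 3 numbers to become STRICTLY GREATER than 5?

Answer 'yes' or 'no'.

Answer: yes

Derivation:
Current gcd = 5
gcd of all OTHER numbers (without N[2]=15): gcd([20, 40]) = 20
The new gcd after any change is gcd(20, new_value).
This can be at most 20.
Since 20 > old gcd 5, the gcd CAN increase (e.g., set N[2] = 20).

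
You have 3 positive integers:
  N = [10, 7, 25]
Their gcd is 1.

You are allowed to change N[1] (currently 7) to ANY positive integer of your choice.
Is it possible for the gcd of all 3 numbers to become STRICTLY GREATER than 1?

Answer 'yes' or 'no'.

Current gcd = 1
gcd of all OTHER numbers (without N[1]=7): gcd([10, 25]) = 5
The new gcd after any change is gcd(5, new_value).
This can be at most 5.
Since 5 > old gcd 1, the gcd CAN increase (e.g., set N[1] = 5).

Answer: yes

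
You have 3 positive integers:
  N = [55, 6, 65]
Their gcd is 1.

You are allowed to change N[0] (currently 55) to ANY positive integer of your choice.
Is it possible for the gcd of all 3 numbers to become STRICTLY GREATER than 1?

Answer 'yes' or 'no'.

Answer: no

Derivation:
Current gcd = 1
gcd of all OTHER numbers (without N[0]=55): gcd([6, 65]) = 1
The new gcd after any change is gcd(1, new_value).
This can be at most 1.
Since 1 = old gcd 1, the gcd can only stay the same or decrease.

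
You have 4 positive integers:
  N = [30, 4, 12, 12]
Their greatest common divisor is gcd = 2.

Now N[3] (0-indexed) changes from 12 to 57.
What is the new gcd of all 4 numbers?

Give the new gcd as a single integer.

Numbers: [30, 4, 12, 12], gcd = 2
Change: index 3, 12 -> 57
gcd of the OTHER numbers (without index 3): gcd([30, 4, 12]) = 2
New gcd = gcd(g_others, new_val) = gcd(2, 57) = 1

Answer: 1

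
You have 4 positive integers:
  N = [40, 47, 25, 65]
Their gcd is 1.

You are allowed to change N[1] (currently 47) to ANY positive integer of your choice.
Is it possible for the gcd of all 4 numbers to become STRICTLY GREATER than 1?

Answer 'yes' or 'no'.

Answer: yes

Derivation:
Current gcd = 1
gcd of all OTHER numbers (without N[1]=47): gcd([40, 25, 65]) = 5
The new gcd after any change is gcd(5, new_value).
This can be at most 5.
Since 5 > old gcd 1, the gcd CAN increase (e.g., set N[1] = 5).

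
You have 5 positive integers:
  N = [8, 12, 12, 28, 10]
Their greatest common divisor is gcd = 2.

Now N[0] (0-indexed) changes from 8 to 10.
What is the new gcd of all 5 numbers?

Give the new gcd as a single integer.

Numbers: [8, 12, 12, 28, 10], gcd = 2
Change: index 0, 8 -> 10
gcd of the OTHER numbers (without index 0): gcd([12, 12, 28, 10]) = 2
New gcd = gcd(g_others, new_val) = gcd(2, 10) = 2

Answer: 2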